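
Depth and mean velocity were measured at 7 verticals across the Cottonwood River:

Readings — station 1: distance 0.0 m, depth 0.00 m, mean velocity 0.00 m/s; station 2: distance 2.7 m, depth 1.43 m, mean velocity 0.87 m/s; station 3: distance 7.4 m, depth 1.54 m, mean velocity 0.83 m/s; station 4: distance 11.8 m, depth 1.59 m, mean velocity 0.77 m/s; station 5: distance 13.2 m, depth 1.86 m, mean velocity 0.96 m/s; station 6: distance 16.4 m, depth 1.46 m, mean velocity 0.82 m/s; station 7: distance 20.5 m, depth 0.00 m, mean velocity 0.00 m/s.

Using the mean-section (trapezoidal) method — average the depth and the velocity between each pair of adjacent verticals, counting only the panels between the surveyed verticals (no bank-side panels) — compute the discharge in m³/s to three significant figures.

Panel 1-2: Δb = 2.7 m, d̄ = (0.00+1.43)/2 = 0.715, v̄ = (0.00+0.87)/2 = 0.435 → q = 2.7×0.715×0.435 = 0.8398 m³/s
Panel 2-3: Δb = 4.7 m, d̄ = (1.43+1.54)/2 = 1.485, v̄ = (0.87+0.83)/2 = 0.85 → q = 4.7×1.485×0.85 = 5.933 m³/s
Panel 3-4: Δb = 4.4 m, d̄ = (1.54+1.59)/2 = 1.565, v̄ = (0.83+0.77)/2 = 0.8 → q = 4.4×1.565×0.8 = 5.509 m³/s
Panel 4-5: Δb = 1.4 m, d̄ = (1.59+1.86)/2 = 1.725, v̄ = (0.77+0.96)/2 = 0.865 → q = 1.4×1.725×0.865 = 2.089 m³/s
Panel 5-6: Δb = 3.2 m, d̄ = (1.86+1.46)/2 = 1.66, v̄ = (0.96+0.82)/2 = 0.89 → q = 3.2×1.66×0.89 = 4.728 m³/s
Panel 6-7: Δb = 4.1 m, d̄ = (1.46+0.00)/2 = 0.73, v̄ = (0.82+0.00)/2 = 0.41 → q = 4.1×0.73×0.41 = 1.227 m³/s
Q = Σ q = 20.32 m³/s

20.3 m³/s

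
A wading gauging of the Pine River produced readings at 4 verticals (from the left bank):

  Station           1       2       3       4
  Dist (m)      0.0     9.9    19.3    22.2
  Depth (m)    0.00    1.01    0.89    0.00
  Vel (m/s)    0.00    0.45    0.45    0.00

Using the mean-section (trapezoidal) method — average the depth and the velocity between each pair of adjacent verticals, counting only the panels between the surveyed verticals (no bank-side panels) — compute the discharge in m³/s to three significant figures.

Panel 1-2: Δb = 9.9 m, d̄ = (0.00+1.01)/2 = 0.505, v̄ = (0.00+0.45)/2 = 0.225 → q = 9.9×0.505×0.225 = 1.125 m³/s
Panel 2-3: Δb = 9.4 m, d̄ = (1.01+0.89)/2 = 0.95, v̄ = (0.45+0.45)/2 = 0.45 → q = 9.4×0.95×0.45 = 4.019 m³/s
Panel 3-4: Δb = 2.9 m, d̄ = (0.89+0.00)/2 = 0.445, v̄ = (0.45+0.00)/2 = 0.225 → q = 2.9×0.445×0.225 = 0.2904 m³/s
Q = Σ q = 5.434 m³/s

5.43 m³/s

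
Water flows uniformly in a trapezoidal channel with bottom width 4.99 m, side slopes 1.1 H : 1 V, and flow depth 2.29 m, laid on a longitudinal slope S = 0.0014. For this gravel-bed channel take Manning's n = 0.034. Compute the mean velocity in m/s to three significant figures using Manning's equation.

A = (b + z·y)·y = (4.99 + 1.1×2.29)×2.29 = 17.20 m²
P = b + 2y√(1+z²) = 4.99 + 2×2.29×√(1+1.1²) = 11.80 m
R = A/P = 17.20/11.80 = 1.457 m
Q = (1/n)·A·R^(2/3)·S^(1/2) = (1/0.034) × 17.20 × 1.457^(2/3) × 0.0014^(1/2) = 24.33 m³/s
V = Q/A = 24.33/17.20 = 1.415 m/s

1.41 m/s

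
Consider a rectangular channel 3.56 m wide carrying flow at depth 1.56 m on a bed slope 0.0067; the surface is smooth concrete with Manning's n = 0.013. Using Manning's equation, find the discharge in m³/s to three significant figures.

30.9 m³/s

A = b·y = 3.56 × 1.56 = 5.554 m²
P = b + 2y = 3.56 + 2×1.56 = 6.680 m
R = A/P = 5.554/6.680 = 0.8314 m
Q = (1/n)·A·R^(2/3)·S^(1/2) = (1/0.013) × 5.554 × 0.8314^(2/3) × 0.0067^(1/2) = 30.92 m³/s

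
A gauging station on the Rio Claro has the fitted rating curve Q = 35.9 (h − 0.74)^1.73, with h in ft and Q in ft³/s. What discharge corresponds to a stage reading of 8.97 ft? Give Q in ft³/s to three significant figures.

1380 ft³/s

Q = 35.9 × (8.97 − 0.74)^1.73 = 35.9 × 8.23^1.73 = 1376 ft³/s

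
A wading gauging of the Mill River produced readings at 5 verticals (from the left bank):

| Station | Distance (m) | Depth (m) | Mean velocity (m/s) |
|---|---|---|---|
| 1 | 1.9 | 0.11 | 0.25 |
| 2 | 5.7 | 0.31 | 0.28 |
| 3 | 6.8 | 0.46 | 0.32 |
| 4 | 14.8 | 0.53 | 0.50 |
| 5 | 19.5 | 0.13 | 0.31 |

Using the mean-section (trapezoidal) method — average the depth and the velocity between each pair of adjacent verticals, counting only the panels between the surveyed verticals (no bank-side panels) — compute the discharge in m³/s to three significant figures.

2.59 m³/s

Panel 1-2: Δb = 3.8 m, d̄ = (0.11+0.31)/2 = 0.21, v̄ = (0.25+0.28)/2 = 0.265 → q = 3.8×0.21×0.265 = 0.2115 m³/s
Panel 2-3: Δb = 1.1 m, d̄ = (0.31+0.46)/2 = 0.385, v̄ = (0.28+0.32)/2 = 0.3 → q = 1.1×0.385×0.3 = 0.1271 m³/s
Panel 3-4: Δb = 8 m, d̄ = (0.46+0.53)/2 = 0.495, v̄ = (0.32+0.50)/2 = 0.41 → q = 8×0.495×0.41 = 1.624 m³/s
Panel 4-5: Δb = 4.7 m, d̄ = (0.53+0.13)/2 = 0.33, v̄ = (0.50+0.31)/2 = 0.405 → q = 4.7×0.33×0.405 = 0.6282 m³/s
Q = Σ q = 2.590 m³/s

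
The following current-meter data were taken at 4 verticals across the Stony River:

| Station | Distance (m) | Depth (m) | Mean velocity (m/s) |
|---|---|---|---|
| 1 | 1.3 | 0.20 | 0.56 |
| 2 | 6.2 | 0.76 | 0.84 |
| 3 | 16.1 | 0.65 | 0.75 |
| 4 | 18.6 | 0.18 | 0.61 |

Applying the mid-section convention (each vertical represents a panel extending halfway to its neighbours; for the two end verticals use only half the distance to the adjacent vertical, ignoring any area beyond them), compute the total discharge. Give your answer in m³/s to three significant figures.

8.16 m³/s

w_1 = (6.2 − 1.3)/2 = 2.45 m; q_1 = 0.56 × 0.20 × 2.45 = 0.2744 m³/s
w_2 = (16.1 − 1.3)/2 = 7.4 m; q_2 = 0.84 × 0.76 × 7.4 = 4.724 m³/s
w_3 = (18.6 − 6.2)/2 = 6.2 m; q_3 = 0.75 × 0.65 × 6.2 = 3.023 m³/s
w_4 = (18.6 − 16.1)/2 = 1.25 m; q_4 = 0.61 × 0.18 × 1.25 = 0.1373 m³/s
Q = Σ qᵢ = 8.158 m³/s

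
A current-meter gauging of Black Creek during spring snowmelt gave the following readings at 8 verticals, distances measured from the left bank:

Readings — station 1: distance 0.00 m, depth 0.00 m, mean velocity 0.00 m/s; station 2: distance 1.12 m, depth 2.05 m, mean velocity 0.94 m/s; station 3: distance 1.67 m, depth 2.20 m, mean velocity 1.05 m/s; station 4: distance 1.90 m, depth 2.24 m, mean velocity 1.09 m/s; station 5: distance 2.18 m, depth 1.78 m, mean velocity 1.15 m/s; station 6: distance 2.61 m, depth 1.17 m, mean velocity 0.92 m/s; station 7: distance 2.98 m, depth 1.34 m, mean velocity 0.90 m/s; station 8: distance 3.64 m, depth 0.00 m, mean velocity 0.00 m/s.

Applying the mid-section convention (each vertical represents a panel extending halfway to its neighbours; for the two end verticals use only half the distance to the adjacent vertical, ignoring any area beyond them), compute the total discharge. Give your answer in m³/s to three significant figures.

w_2 = (1.67 − 0.00)/2 = 0.835 m; q_2 = 0.94 × 2.05 × 0.835 = 1.609 m³/s
w_3 = (1.90 − 1.12)/2 = 0.39 m; q_3 = 1.05 × 2.20 × 0.39 = 0.9009 m³/s
w_4 = (2.18 − 1.67)/2 = 0.255 m; q_4 = 1.09 × 2.24 × 0.255 = 0.6226 m³/s
w_5 = (2.61 − 1.90)/2 = 0.355 m; q_5 = 1.15 × 1.78 × 0.355 = 0.7267 m³/s
w_6 = (2.98 − 2.18)/2 = 0.4 m; q_6 = 0.92 × 1.17 × 0.4 = 0.4306 m³/s
w_7 = (3.64 − 2.61)/2 = 0.515 m; q_7 = 0.90 × 1.34 × 0.515 = 0.6211 m³/s
Stations 1, 8 contribute zero (depth or velocity is 0).
Q = Σ qᵢ = 4.911 m³/s

4.91 m³/s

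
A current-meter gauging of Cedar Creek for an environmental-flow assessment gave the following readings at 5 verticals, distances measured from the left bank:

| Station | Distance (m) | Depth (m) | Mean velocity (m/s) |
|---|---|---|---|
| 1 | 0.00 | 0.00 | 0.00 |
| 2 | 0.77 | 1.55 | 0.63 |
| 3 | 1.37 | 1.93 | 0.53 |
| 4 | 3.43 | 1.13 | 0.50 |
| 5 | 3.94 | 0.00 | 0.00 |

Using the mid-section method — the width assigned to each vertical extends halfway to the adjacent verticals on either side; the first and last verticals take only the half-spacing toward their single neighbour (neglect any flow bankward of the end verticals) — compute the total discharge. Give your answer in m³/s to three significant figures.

2.76 m³/s

w_2 = (1.37 − 0.00)/2 = 0.685 m; q_2 = 0.63 × 1.55 × 0.685 = 0.6689 m³/s
w_3 = (3.43 − 0.77)/2 = 1.33 m; q_3 = 0.53 × 1.93 × 1.33 = 1.360 m³/s
w_4 = (3.94 − 1.37)/2 = 1.285 m; q_4 = 0.50 × 1.13 × 1.285 = 0.7260 m³/s
Stations 1, 5 contribute zero (depth or velocity is 0).
Q = Σ qᵢ = 2.755 m³/s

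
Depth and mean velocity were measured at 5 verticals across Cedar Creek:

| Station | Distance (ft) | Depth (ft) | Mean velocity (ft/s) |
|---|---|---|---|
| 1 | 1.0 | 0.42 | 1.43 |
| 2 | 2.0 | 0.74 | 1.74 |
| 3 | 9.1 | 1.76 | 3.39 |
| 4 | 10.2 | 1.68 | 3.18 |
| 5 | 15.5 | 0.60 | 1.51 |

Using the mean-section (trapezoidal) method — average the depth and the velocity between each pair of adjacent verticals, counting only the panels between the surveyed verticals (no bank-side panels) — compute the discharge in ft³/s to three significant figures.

Panel 1-2: Δb = 1 ft, d̄ = (0.42+0.74)/2 = 0.58, v̄ = (1.43+1.74)/2 = 1.585 → q = 1×0.58×1.585 = 0.9193 ft³/s
Panel 2-3: Δb = 7.1 ft, d̄ = (0.74+1.76)/2 = 1.25, v̄ = (1.74+3.39)/2 = 2.565 → q = 7.1×1.25×2.565 = 22.76 ft³/s
Panel 3-4: Δb = 1.1 ft, d̄ = (1.76+1.68)/2 = 1.72, v̄ = (3.39+3.18)/2 = 3.285 → q = 1.1×1.72×3.285 = 6.215 ft³/s
Panel 4-5: Δb = 5.3 ft, d̄ = (1.68+0.60)/2 = 1.14, v̄ = (3.18+1.51)/2 = 2.345 → q = 5.3×1.14×2.345 = 14.17 ft³/s
Q = Σ q = 44.07 ft³/s

44.1 ft³/s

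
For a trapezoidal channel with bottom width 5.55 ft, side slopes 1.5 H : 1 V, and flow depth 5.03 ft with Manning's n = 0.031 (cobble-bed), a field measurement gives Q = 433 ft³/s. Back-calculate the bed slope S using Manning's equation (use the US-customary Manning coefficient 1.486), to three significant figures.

A = (b + z·y)·y = (5.55 + 1.5×5.03)×5.03 = 65.87 ft²
P = b + 2y√(1+z²) = 5.55 + 2×5.03×√(1+1.5²) = 23.69 ft
R = A/P = 65.87/23.69 = 2.781 ft
S = (Q·n / (1.486·A·R^(2/3)))² = (433×0.031 / (1.486×65.87×1.978))² = 0.004809

0.00481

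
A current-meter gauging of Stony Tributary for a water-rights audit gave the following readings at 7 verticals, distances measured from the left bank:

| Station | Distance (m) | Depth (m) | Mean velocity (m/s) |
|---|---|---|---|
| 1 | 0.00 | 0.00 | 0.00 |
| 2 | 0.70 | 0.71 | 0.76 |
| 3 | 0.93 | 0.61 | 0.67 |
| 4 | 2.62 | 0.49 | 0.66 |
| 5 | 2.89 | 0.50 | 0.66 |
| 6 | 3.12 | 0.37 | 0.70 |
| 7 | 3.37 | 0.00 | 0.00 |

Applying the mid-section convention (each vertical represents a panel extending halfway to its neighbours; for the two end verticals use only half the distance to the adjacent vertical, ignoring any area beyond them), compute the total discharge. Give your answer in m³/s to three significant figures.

w_2 = (0.93 − 0.00)/2 = 0.465 m; q_2 = 0.76 × 0.71 × 0.465 = 0.2509 m³/s
w_3 = (2.62 − 0.70)/2 = 0.96 m; q_3 = 0.67 × 0.61 × 0.96 = 0.3924 m³/s
w_4 = (2.89 − 0.93)/2 = 0.98 m; q_4 = 0.66 × 0.49 × 0.98 = 0.3169 m³/s
w_5 = (3.12 − 2.62)/2 = 0.25 m; q_5 = 0.66 × 0.50 × 0.25 = 0.08250 m³/s
w_6 = (3.37 − 2.89)/2 = 0.24 m; q_6 = 0.70 × 0.37 × 0.24 = 0.06216 m³/s
Stations 1, 7 contribute zero (depth or velocity is 0).
Q = Σ qᵢ = 1.105 m³/s

1.10 m³/s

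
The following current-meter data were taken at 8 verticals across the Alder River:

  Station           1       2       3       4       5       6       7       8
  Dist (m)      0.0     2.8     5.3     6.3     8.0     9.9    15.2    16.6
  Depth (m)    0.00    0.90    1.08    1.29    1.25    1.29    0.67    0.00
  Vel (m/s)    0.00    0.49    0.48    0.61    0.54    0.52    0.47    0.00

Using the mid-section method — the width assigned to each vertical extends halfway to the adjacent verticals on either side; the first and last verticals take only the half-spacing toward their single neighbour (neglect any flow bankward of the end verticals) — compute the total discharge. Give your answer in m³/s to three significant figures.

7.82 m³/s

w_2 = (5.3 − 0.0)/2 = 2.65 m; q_2 = 0.49 × 0.90 × 2.65 = 1.169 m³/s
w_3 = (6.3 − 2.8)/2 = 1.75 m; q_3 = 0.48 × 1.08 × 1.75 = 0.9072 m³/s
w_4 = (8.0 − 5.3)/2 = 1.35 m; q_4 = 0.61 × 1.29 × 1.35 = 1.062 m³/s
w_5 = (9.9 − 6.3)/2 = 1.8 m; q_5 = 0.54 × 1.25 × 1.8 = 1.215 m³/s
w_6 = (15.2 − 8.0)/2 = 3.6 m; q_6 = 0.52 × 1.29 × 3.6 = 2.415 m³/s
w_7 = (16.6 − 9.9)/2 = 3.35 m; q_7 = 0.47 × 0.67 × 3.35 = 1.055 m³/s
Stations 1, 8 contribute zero (depth or velocity is 0).
Q = Σ qᵢ = 7.823 m³/s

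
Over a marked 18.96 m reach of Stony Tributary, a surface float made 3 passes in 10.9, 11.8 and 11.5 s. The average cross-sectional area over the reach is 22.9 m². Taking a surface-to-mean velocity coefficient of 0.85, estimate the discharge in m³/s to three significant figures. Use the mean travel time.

t̄ = (10.9 + 11.8 + 11.5) / 3 = 11.4 s
v_surface = L / t̄ = 18.96 / 11.4 = 1.663 m/s
v_mean = 0.85 × 1.663 = 1.414 m/s
Q = A × v_mean = 22.9 × 1.414 = 32.37 m³/s

32.4 m³/s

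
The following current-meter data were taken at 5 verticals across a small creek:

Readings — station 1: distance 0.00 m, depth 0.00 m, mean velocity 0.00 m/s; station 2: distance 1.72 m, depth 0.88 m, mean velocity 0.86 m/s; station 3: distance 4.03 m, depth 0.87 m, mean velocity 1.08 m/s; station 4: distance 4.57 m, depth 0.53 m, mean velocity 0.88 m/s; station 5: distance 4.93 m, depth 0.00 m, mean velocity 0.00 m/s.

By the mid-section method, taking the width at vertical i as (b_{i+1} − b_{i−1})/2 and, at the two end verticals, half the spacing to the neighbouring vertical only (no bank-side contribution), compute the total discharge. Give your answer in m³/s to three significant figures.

w_2 = (4.03 − 0.00)/2 = 2.015 m; q_2 = 0.86 × 0.88 × 2.015 = 1.525 m³/s
w_3 = (4.57 − 1.72)/2 = 1.425 m; q_3 = 1.08 × 0.87 × 1.425 = 1.339 m³/s
w_4 = (4.93 − 4.03)/2 = 0.45 m; q_4 = 0.88 × 0.53 × 0.45 = 0.2099 m³/s
Stations 1, 5 contribute zero (depth or velocity is 0).
Q = Σ qᵢ = 3.074 m³/s

3.07 m³/s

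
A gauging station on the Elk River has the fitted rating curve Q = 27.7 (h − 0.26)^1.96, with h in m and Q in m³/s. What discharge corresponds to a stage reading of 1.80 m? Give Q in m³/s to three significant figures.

64.6 m³/s

Q = 27.7 × (1.80 − 0.26)^1.96 = 27.7 × 1.54^1.96 = 64.57 m³/s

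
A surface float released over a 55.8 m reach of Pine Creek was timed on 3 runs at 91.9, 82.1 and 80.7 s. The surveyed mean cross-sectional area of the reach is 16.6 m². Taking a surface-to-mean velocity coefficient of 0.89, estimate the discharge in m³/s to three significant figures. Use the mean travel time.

t̄ = (91.9 + 82.1 + 80.7) / 3 = 84.9 s
v_surface = L / t̄ = 55.8 / 84.9 = 0.6572 m/s
v_mean = 0.89 × 0.6572 = 0.5849 m/s
Q = A × v_mean = 16.6 × 0.5849 = 9.710 m³/s

9.71 m³/s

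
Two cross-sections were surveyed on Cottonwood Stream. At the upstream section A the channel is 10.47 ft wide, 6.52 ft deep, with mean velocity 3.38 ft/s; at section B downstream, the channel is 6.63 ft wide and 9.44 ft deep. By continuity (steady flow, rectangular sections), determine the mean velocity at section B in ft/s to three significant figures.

3.69 ft/s

Q = A₁V₁ = (10.47×6.52) × 3.38 = 230.7 ft³/s
A₂ = 6.63 × 9.44 = 62.59 ft²
V₂ = Q/A₂ = 230.7/62.59 = 3.687 ft/s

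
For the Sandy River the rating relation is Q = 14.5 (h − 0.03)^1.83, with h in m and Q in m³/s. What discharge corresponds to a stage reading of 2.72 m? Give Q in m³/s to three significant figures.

88.7 m³/s

Q = 14.5 × (2.72 − 0.03)^1.83 = 14.5 × 2.69^1.83 = 88.68 m³/s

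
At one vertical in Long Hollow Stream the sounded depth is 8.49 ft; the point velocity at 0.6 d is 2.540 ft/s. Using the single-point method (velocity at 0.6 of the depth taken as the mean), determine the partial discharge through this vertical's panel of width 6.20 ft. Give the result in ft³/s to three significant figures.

134 ft³/s

v̄ = v₀.₆ = 2.540 ft/s
q = v̄ × d × w = 2.540 × 8.49 × 6.20 = 133.7 ft³/s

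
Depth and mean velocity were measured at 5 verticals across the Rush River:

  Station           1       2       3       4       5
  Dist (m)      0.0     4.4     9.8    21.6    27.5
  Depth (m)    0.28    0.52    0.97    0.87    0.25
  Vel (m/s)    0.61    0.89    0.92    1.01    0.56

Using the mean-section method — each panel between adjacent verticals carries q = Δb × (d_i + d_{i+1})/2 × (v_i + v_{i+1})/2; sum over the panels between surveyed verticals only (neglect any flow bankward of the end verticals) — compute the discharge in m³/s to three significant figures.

18.0 m³/s

Panel 1-2: Δb = 4.4 m, d̄ = (0.28+0.52)/2 = 0.4, v̄ = (0.61+0.89)/2 = 0.75 → q = 4.4×0.4×0.75 = 1.320 m³/s
Panel 2-3: Δb = 5.4 m, d̄ = (0.52+0.97)/2 = 0.745, v̄ = (0.89+0.92)/2 = 0.905 → q = 5.4×0.745×0.905 = 3.641 m³/s
Panel 3-4: Δb = 11.8 m, d̄ = (0.97+0.87)/2 = 0.92, v̄ = (0.92+1.01)/2 = 0.965 → q = 11.8×0.92×0.965 = 10.48 m³/s
Panel 4-5: Δb = 5.9 m, d̄ = (0.87+0.25)/2 = 0.56, v̄ = (1.01+0.56)/2 = 0.785 → q = 5.9×0.56×0.785 = 2.594 m³/s
Q = Σ q = 18.03 m³/s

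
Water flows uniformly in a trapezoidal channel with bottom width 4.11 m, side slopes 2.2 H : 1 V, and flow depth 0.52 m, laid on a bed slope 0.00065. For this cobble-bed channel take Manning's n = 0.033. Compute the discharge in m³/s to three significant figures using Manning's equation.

1.17 m³/s

A = (b + z·y)·y = (4.11 + 2.2×0.52)×0.52 = 2.732 m²
P = b + 2y√(1+z²) = 4.11 + 2×0.52×√(1+2.2²) = 6.623 m
R = A/P = 2.732/6.623 = 0.4125 m
Q = (1/n)·A·R^(2/3)·S^(1/2) = (1/0.033) × 2.732 × 0.4125^(2/3) × 0.00065^(1/2) = 1.170 m³/s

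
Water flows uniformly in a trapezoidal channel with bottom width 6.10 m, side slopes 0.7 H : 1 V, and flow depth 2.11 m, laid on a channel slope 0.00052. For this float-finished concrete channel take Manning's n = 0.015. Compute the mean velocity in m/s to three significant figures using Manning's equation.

A = (b + z·y)·y = (6.10 + 0.7×2.11)×2.11 = 15.99 m²
P = b + 2y√(1+z²) = 6.10 + 2×2.11×√(1+0.7²) = 11.25 m
R = A/P = 15.99/11.25 = 1.421 m
Q = (1/n)·A·R^(2/3)·S^(1/2) = (1/0.015) × 15.99 × 1.421^(2/3) × 0.00052^(1/2) = 30.72 m³/s
V = Q/A = 30.72/15.99 = 1.921 m/s

1.92 m/s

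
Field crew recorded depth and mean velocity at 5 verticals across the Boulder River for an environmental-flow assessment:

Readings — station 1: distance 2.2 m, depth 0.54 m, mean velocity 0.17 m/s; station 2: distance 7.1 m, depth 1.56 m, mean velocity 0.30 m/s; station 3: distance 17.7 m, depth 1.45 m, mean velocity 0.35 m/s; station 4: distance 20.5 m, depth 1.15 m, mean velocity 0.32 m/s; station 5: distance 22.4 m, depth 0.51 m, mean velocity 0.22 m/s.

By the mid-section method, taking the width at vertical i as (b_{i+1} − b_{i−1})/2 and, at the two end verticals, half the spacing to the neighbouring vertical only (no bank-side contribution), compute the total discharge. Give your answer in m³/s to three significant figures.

8.22 m³/s

w_1 = (7.1 − 2.2)/2 = 2.45 m; q_1 = 0.17 × 0.54 × 2.45 = 0.2249 m³/s
w_2 = (17.7 − 2.2)/2 = 7.75 m; q_2 = 0.30 × 1.56 × 7.75 = 3.627 m³/s
w_3 = (20.5 − 7.1)/2 = 6.7 m; q_3 = 0.35 × 1.45 × 6.7 = 3.400 m³/s
w_4 = (22.4 − 17.7)/2 = 2.35 m; q_4 = 0.32 × 1.15 × 2.35 = 0.8648 m³/s
w_5 = (22.4 − 20.5)/2 = 0.95 m; q_5 = 0.22 × 0.51 × 0.95 = 0.1066 m³/s
Q = Σ qᵢ = 8.224 m³/s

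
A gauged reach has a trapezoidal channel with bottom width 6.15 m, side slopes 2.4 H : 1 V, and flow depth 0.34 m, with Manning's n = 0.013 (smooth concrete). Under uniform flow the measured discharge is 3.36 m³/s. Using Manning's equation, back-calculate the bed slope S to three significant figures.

A = (b + z·y)·y = (6.15 + 2.4×0.34)×0.34 = 2.368 m²
P = b + 2y√(1+z²) = 6.15 + 2×0.34×√(1+2.4²) = 7.918 m
R = A/P = 2.368/7.918 = 0.2991 m
S = (Q·n / (1·A·R^(2/3)))² = (3.36×0.013 / (1×2.368×0.4473))² = 0.001700

0.00170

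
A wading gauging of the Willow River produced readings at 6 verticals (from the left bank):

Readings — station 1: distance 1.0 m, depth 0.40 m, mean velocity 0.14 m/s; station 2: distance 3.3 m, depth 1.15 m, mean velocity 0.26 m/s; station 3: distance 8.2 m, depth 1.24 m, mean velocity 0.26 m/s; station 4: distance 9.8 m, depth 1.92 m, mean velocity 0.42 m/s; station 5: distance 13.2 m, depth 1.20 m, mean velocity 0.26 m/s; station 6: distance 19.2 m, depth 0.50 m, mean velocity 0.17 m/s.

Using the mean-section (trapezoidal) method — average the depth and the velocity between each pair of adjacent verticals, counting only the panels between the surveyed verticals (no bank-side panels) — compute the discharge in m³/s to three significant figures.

Panel 1-2: Δb = 2.3 m, d̄ = (0.40+1.15)/2 = 0.775, v̄ = (0.14+0.26)/2 = 0.2 → q = 2.3×0.775×0.2 = 0.3565 m³/s
Panel 2-3: Δb = 4.9 m, d̄ = (1.15+1.24)/2 = 1.195, v̄ = (0.26+0.26)/2 = 0.26 → q = 4.9×1.195×0.26 = 1.522 m³/s
Panel 3-4: Δb = 1.6 m, d̄ = (1.24+1.92)/2 = 1.58, v̄ = (0.26+0.42)/2 = 0.34 → q = 1.6×1.58×0.34 = 0.8595 m³/s
Panel 4-5: Δb = 3.4 m, d̄ = (1.92+1.20)/2 = 1.56, v̄ = (0.42+0.26)/2 = 0.34 → q = 3.4×1.56×0.34 = 1.803 m³/s
Panel 5-6: Δb = 6 m, d̄ = (1.20+0.50)/2 = 0.85, v̄ = (0.26+0.17)/2 = 0.215 → q = 6×0.85×0.215 = 1.097 m³/s
Q = Σ q = 5.638 m³/s

5.64 m³/s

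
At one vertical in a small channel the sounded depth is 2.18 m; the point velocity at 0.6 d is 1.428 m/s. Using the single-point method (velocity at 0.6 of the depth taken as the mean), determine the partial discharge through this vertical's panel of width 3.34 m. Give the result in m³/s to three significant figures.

10.4 m³/s

v̄ = v₀.₆ = 1.428 m/s
q = v̄ × d × w = 1.428 × 2.18 × 3.34 = 10.40 m³/s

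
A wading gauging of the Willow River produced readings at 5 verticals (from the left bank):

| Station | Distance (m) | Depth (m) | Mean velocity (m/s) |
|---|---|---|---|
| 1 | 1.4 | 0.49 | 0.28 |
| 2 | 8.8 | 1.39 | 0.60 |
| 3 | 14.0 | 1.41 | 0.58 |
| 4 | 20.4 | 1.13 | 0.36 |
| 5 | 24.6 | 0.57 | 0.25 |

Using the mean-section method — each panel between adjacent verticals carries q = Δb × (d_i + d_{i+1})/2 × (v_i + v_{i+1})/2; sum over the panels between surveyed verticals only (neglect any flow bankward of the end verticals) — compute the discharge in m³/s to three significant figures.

12.3 m³/s

Panel 1-2: Δb = 7.4 m, d̄ = (0.49+1.39)/2 = 0.94, v̄ = (0.28+0.60)/2 = 0.44 → q = 7.4×0.94×0.44 = 3.061 m³/s
Panel 2-3: Δb = 5.2 m, d̄ = (1.39+1.41)/2 = 1.4, v̄ = (0.60+0.58)/2 = 0.59 → q = 5.2×1.4×0.59 = 4.295 m³/s
Panel 3-4: Δb = 6.4 m, d̄ = (1.41+1.13)/2 = 1.27, v̄ = (0.58+0.36)/2 = 0.47 → q = 6.4×1.27×0.47 = 3.820 m³/s
Panel 4-5: Δb = 4.2 m, d̄ = (1.13+0.57)/2 = 0.85, v̄ = (0.36+0.25)/2 = 0.305 → q = 4.2×0.85×0.305 = 1.089 m³/s
Q = Σ q = 12.26 m³/s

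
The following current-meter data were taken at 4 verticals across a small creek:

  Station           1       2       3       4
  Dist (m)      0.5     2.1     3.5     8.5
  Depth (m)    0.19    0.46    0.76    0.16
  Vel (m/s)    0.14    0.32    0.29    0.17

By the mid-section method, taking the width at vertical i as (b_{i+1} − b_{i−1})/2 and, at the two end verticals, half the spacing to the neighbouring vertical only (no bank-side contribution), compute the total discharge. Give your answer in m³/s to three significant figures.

w_1 = (2.1 − 0.5)/2 = 0.8 m; q_1 = 0.14 × 0.19 × 0.8 = 0.02128 m³/s
w_2 = (3.5 − 0.5)/2 = 1.5 m; q_2 = 0.32 × 0.46 × 1.5 = 0.2208 m³/s
w_3 = (8.5 − 2.1)/2 = 3.2 m; q_3 = 0.29 × 0.76 × 3.2 = 0.7053 m³/s
w_4 = (8.5 − 3.5)/2 = 2.5 m; q_4 = 0.17 × 0.16 × 2.5 = 0.06800 m³/s
Q = Σ qᵢ = 1.015 m³/s

1.02 m³/s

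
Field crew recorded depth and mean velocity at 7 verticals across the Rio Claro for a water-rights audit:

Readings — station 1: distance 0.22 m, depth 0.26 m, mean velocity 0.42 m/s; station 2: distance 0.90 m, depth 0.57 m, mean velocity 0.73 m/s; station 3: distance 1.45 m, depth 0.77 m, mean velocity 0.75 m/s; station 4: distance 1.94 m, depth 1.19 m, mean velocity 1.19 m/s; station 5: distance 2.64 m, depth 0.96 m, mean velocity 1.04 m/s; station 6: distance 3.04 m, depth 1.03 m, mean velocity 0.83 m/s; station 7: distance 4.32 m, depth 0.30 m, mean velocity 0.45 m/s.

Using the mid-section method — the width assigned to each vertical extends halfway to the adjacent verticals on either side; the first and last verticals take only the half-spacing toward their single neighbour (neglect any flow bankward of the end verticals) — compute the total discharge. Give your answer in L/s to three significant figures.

w_1 = (0.90 − 0.22)/2 = 0.34 m; q_1 = 0.42 × 0.26 × 0.34 = 0.03713 m³/s
w_2 = (1.45 − 0.22)/2 = 0.615 m; q_2 = 0.73 × 0.57 × 0.615 = 0.2559 m³/s
w_3 = (1.94 − 0.90)/2 = 0.52 m; q_3 = 0.75 × 0.77 × 0.52 = 0.3003 m³/s
w_4 = (2.64 − 1.45)/2 = 0.595 m; q_4 = 1.19 × 1.19 × 0.595 = 0.8426 m³/s
w_5 = (3.04 − 1.94)/2 = 0.55 m; q_5 = 1.04 × 0.96 × 0.55 = 0.5491 m³/s
w_6 = (4.32 − 2.64)/2 = 0.84 m; q_6 = 0.83 × 1.03 × 0.84 = 0.7181 m³/s
w_7 = (4.32 − 3.04)/2 = 0.64 m; q_7 = 0.45 × 0.30 × 0.64 = 0.08640 m³/s
Q = Σ qᵢ = 2.790 m³/s
= 2.790 × 1000 = 2790 L/s

2790 L/s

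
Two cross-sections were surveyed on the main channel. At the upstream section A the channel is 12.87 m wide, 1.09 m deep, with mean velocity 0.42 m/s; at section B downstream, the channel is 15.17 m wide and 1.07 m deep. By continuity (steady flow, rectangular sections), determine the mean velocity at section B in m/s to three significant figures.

Q = A₁V₁ = (12.87×1.09) × 0.42 = 5.892 m³/s
A₂ = 15.17 × 1.07 = 16.23 m²
V₂ = Q/A₂ = 5.892/16.23 = 0.3630 m/s

0.363 m/s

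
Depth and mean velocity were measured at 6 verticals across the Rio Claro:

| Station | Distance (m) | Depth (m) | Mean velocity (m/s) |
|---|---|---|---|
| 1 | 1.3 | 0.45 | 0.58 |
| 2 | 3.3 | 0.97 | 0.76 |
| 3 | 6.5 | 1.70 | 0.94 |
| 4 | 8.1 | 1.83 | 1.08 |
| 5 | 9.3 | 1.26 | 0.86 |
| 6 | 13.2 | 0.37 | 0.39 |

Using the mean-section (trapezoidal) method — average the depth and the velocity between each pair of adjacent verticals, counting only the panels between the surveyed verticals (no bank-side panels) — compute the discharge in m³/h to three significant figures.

40400 m³/h

Panel 1-2: Δb = 2 m, d̄ = (0.45+0.97)/2 = 0.71, v̄ = (0.58+0.76)/2 = 0.67 → q = 2×0.71×0.67 = 0.9514 m³/s
Panel 2-3: Δb = 3.2 m, d̄ = (0.97+1.70)/2 = 1.335, v̄ = (0.76+0.94)/2 = 0.85 → q = 3.2×1.335×0.85 = 3.631 m³/s
Panel 3-4: Δb = 1.6 m, d̄ = (1.70+1.83)/2 = 1.765, v̄ = (0.94+1.08)/2 = 1.01 → q = 1.6×1.765×1.01 = 2.852 m³/s
Panel 4-5: Δb = 1.2 m, d̄ = (1.83+1.26)/2 = 1.545, v̄ = (1.08+0.86)/2 = 0.97 → q = 1.2×1.545×0.97 = 1.798 m³/s
Panel 5-6: Δb = 3.9 m, d̄ = (1.26+0.37)/2 = 0.815, v̄ = (0.86+0.39)/2 = 0.625 → q = 3.9×0.815×0.625 = 1.987 m³/s
Q = Σ q = 11.22 m³/s
= 11.22 × 3600 = 40390 m³/h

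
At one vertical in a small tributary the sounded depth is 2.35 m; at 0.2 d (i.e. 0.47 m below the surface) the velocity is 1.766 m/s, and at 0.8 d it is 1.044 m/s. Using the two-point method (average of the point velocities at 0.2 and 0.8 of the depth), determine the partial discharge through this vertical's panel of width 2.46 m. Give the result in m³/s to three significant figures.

v̄ = (1.766 + 1.044) / 2 = 1.405 m/s
q = v̄ × d × w = 1.405 × 2.35 × 2.46 = 8.122 m³/s

8.12 m³/s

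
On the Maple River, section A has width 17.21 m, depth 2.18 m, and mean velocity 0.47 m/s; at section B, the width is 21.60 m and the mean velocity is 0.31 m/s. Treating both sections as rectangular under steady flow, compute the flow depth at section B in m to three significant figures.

Q = A₁V₁ = (17.21×2.18) × 0.47 = 17.63 m³/s
d₂ = Q/(b₂ V₂) = 17.63/(21.60×0.31) = 2.633 m

2.63 m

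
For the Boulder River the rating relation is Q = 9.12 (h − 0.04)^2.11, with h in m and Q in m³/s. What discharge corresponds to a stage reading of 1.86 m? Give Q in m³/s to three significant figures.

32.3 m³/s

Q = 9.12 × (1.86 − 0.04)^2.11 = 9.12 × 1.82^2.11 = 32.27 m³/s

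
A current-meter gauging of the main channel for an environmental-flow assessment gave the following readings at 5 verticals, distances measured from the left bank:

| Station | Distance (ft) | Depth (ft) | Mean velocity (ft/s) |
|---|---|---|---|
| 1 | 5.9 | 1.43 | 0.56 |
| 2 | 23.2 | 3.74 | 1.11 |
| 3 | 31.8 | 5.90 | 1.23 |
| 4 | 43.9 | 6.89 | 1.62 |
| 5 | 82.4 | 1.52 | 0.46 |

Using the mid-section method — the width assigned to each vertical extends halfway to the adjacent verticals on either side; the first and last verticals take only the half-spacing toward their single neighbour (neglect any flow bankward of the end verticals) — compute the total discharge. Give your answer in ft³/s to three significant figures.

w_1 = (23.2 − 5.9)/2 = 8.65 ft; q_1 = 0.56 × 1.43 × 8.65 = 6.927 ft³/s
w_2 = (31.8 − 5.9)/2 = 12.95 ft; q_2 = 1.11 × 3.74 × 12.95 = 53.76 ft³/s
w_3 = (43.9 − 23.2)/2 = 10.35 ft; q_3 = 1.23 × 5.90 × 10.35 = 75.11 ft³/s
w_4 = (82.4 − 31.8)/2 = 25.3 ft; q_4 = 1.62 × 6.89 × 25.3 = 282.4 ft³/s
w_5 = (82.4 − 43.9)/2 = 19.25 ft; q_5 = 0.46 × 1.52 × 19.25 = 13.46 ft³/s
Q = Σ qᵢ = 431.7 ft³/s

432 ft³/s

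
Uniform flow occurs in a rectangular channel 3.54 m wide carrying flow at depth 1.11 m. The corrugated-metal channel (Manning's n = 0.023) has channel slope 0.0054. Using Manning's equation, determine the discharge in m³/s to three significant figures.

A = b·y = 3.54 × 1.11 = 3.929 m²
P = b + 2y = 3.54 + 2×1.11 = 5.760 m
R = A/P = 3.929/5.760 = 0.6822 m
Q = (1/n)·A·R^(2/3)·S^(1/2) = (1/0.023) × 3.929 × 0.6822^(2/3) × 0.0054^(1/2) = 9.729 m³/s

9.73 m³/s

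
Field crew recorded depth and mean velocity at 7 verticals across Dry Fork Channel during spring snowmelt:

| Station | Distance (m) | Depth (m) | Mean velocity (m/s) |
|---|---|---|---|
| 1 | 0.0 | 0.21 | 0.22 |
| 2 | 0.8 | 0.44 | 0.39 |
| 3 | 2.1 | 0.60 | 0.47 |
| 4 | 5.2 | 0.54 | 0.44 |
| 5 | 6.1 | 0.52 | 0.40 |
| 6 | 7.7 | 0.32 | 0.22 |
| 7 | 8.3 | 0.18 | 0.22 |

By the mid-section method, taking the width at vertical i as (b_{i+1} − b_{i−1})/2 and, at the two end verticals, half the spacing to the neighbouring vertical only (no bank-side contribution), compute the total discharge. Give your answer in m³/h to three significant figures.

5920 m³/h

w_1 = (0.8 − 0.0)/2 = 0.4 m; q_1 = 0.22 × 0.21 × 0.4 = 0.01848 m³/s
w_2 = (2.1 − 0.0)/2 = 1.05 m; q_2 = 0.39 × 0.44 × 1.05 = 0.1802 m³/s
w_3 = (5.2 − 0.8)/2 = 2.2 m; q_3 = 0.47 × 0.60 × 2.2 = 0.6204 m³/s
w_4 = (6.1 − 2.1)/2 = 2 m; q_4 = 0.44 × 0.54 × 2 = 0.4752 m³/s
w_5 = (7.7 − 5.2)/2 = 1.25 m; q_5 = 0.40 × 0.52 × 1.25 = 0.2600 m³/s
w_6 = (8.3 − 6.1)/2 = 1.1 m; q_6 = 0.22 × 0.32 × 1.1 = 0.07744 m³/s
w_7 = (8.3 − 7.7)/2 = 0.3 m; q_7 = 0.22 × 0.18 × 0.3 = 0.01188 m³/s
Q = Σ qᵢ = 1.644 m³/s
= 1.644 × 3600 = 5917 m³/h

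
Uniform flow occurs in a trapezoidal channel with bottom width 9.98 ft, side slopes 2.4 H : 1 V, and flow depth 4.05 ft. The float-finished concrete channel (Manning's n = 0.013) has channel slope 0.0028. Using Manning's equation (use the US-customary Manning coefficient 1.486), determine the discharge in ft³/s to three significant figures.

A = (b + z·y)·y = (9.98 + 2.4×4.05)×4.05 = 79.79 ft²
P = b + 2y√(1+z²) = 9.98 + 2×4.05×√(1+2.4²) = 31.04 ft
R = A/P = 79.79/31.04 = 2.570 ft
Q = (1.486/n)·A·R^(2/3)·S^(1/2) = (1.486/0.013) × 79.79 × 2.570^(2/3) × 0.0028^(1/2) = 905.5 ft³/s

906 ft³/s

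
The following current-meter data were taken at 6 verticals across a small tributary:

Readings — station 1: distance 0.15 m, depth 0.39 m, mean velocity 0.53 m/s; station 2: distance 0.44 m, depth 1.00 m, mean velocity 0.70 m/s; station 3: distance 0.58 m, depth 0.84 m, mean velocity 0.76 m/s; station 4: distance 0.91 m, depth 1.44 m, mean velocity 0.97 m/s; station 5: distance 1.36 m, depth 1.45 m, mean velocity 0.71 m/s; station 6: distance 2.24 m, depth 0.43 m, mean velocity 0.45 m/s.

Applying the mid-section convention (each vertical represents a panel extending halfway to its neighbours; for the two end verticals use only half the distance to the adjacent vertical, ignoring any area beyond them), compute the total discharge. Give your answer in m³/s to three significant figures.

w_1 = (0.44 − 0.15)/2 = 0.145 m; q_1 = 0.53 × 0.39 × 0.145 = 0.02997 m³/s
w_2 = (0.58 − 0.15)/2 = 0.215 m; q_2 = 0.70 × 1.00 × 0.215 = 0.1505 m³/s
w_3 = (0.91 − 0.44)/2 = 0.235 m; q_3 = 0.76 × 0.84 × 0.235 = 0.1500 m³/s
w_4 = (1.36 − 0.58)/2 = 0.39 m; q_4 = 0.97 × 1.44 × 0.39 = 0.5448 m³/s
w_5 = (2.24 − 0.91)/2 = 0.665 m; q_5 = 0.71 × 1.45 × 0.665 = 0.6846 m³/s
w_6 = (2.24 − 1.36)/2 = 0.44 m; q_6 = 0.45 × 0.43 × 0.44 = 0.08514 m³/s
Q = Σ qᵢ = 1.645 m³/s

1.65 m³/s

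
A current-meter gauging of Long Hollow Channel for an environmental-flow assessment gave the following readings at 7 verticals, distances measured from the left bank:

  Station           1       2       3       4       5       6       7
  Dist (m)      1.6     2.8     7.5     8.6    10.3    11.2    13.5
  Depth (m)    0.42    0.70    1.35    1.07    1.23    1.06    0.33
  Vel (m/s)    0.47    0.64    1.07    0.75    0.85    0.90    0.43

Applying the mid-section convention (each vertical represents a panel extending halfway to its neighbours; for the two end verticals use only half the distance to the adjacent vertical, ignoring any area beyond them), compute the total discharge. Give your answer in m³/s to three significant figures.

w_1 = (2.8 − 1.6)/2 = 0.6 m; q_1 = 0.47 × 0.42 × 0.6 = 0.1184 m³/s
w_2 = (7.5 − 1.6)/2 = 2.95 m; q_2 = 0.64 × 0.70 × 2.95 = 1.322 m³/s
w_3 = (8.6 − 2.8)/2 = 2.9 m; q_3 = 1.07 × 1.35 × 2.9 = 4.189 m³/s
w_4 = (10.3 − 7.5)/2 = 1.4 m; q_4 = 0.75 × 1.07 × 1.4 = 1.124 m³/s
w_5 = (11.2 − 8.6)/2 = 1.3 m; q_5 = 0.85 × 1.23 × 1.3 = 1.359 m³/s
w_6 = (13.5 − 10.3)/2 = 1.6 m; q_6 = 0.90 × 1.06 × 1.6 = 1.526 m³/s
w_7 = (13.5 − 11.2)/2 = 1.15 m; q_7 = 0.43 × 0.33 × 1.15 = 0.1632 m³/s
Q = Σ qᵢ = 9.801 m³/s

9.80 m³/s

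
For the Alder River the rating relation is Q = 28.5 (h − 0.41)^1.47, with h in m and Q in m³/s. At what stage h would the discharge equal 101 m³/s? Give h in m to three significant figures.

h − h₀ = (Q/C)^(1/b) = (101/28.5)^(1/1.47) = 2.365 m
h = 0.41 + 2.365 = 2.775 m

2.77 m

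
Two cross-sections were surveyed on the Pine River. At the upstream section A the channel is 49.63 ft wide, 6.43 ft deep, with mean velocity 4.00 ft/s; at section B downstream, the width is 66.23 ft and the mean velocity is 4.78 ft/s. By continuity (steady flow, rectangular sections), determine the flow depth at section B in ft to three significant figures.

4.03 ft

Q = A₁V₁ = (49.63×6.43) × 4.00 = 1276 ft³/s
d₂ = Q/(b₂ V₂) = 1276/(66.23×4.78) = 4.032 ft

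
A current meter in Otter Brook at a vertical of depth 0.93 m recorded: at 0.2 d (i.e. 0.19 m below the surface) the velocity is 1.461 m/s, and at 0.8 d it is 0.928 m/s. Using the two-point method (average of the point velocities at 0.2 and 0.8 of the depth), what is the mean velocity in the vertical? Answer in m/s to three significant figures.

v̄ = (1.461 + 0.928) / 2 = 1.195 m/s

1.19 m/s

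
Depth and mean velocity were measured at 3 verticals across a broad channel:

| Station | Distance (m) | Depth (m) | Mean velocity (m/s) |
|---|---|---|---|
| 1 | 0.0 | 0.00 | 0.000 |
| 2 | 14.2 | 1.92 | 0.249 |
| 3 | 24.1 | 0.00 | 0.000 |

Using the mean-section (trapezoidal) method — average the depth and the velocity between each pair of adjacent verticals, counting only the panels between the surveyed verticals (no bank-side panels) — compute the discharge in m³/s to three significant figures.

Panel 1-2: Δb = 14.2 m, d̄ = (0.00+1.92)/2 = 0.96, v̄ = (0.000+0.249)/2 = 0.1245 → q = 14.2×0.96×0.1245 = 1.697 m³/s
Panel 2-3: Δb = 9.9 m, d̄ = (1.92+0.00)/2 = 0.96, v̄ = (0.249+0.000)/2 = 0.1245 → q = 9.9×0.96×0.1245 = 1.183 m³/s
Q = Σ q = 2.880 m³/s

2.88 m³/s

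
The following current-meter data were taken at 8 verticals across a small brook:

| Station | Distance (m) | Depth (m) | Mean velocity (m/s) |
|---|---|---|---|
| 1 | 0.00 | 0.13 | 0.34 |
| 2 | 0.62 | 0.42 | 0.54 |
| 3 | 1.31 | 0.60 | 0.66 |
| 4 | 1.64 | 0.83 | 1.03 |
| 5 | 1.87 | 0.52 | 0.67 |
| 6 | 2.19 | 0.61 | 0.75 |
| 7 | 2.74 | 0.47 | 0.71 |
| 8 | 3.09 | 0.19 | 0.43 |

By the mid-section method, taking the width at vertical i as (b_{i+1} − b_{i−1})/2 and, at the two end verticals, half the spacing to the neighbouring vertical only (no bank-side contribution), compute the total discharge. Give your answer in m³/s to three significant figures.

w_1 = (0.62 − 0.00)/2 = 0.31 m; q_1 = 0.34 × 0.13 × 0.31 = 0.01370 m³/s
w_2 = (1.31 − 0.00)/2 = 0.655 m; q_2 = 0.54 × 0.42 × 0.655 = 0.1486 m³/s
w_3 = (1.64 − 0.62)/2 = 0.51 m; q_3 = 0.66 × 0.60 × 0.51 = 0.2020 m³/s
w_4 = (1.87 − 1.31)/2 = 0.28 m; q_4 = 1.03 × 0.83 × 0.28 = 0.2394 m³/s
w_5 = (2.19 − 1.64)/2 = 0.275 m; q_5 = 0.67 × 0.52 × 0.275 = 0.09581 m³/s
w_6 = (2.74 − 1.87)/2 = 0.435 m; q_6 = 0.75 × 0.61 × 0.435 = 0.1990 m³/s
w_7 = (3.09 − 2.19)/2 = 0.45 m; q_7 = 0.71 × 0.47 × 0.45 = 0.1502 m³/s
w_8 = (3.09 − 2.74)/2 = 0.175 m; q_8 = 0.43 × 0.19 × 0.175 = 0.01430 m³/s
Q = Σ qᵢ = 1.063 m³/s

1.06 m³/s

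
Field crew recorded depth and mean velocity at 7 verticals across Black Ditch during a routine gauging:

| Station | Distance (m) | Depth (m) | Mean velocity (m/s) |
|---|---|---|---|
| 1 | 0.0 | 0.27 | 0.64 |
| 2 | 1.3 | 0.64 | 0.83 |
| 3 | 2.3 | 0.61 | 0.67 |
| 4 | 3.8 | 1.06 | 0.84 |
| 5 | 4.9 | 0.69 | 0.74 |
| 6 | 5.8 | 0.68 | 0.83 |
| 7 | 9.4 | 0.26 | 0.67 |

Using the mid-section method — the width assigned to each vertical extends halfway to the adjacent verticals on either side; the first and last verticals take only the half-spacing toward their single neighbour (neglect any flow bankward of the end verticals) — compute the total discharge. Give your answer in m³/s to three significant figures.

w_1 = (1.3 − 0.0)/2 = 0.65 m; q_1 = 0.64 × 0.27 × 0.65 = 0.1123 m³/s
w_2 = (2.3 − 0.0)/2 = 1.15 m; q_2 = 0.83 × 0.64 × 1.15 = 0.6109 m³/s
w_3 = (3.8 − 1.3)/2 = 1.25 m; q_3 = 0.67 × 0.61 × 1.25 = 0.5109 m³/s
w_4 = (4.9 − 2.3)/2 = 1.3 m; q_4 = 0.84 × 1.06 × 1.3 = 1.158 m³/s
w_5 = (5.8 − 3.8)/2 = 1 m; q_5 = 0.74 × 0.69 × 1 = 0.5106 m³/s
w_6 = (9.4 − 4.9)/2 = 2.25 m; q_6 = 0.83 × 0.68 × 2.25 = 1.270 m³/s
w_7 = (9.4 − 5.8)/2 = 1.8 m; q_7 = 0.67 × 0.26 × 1.8 = 0.3136 m³/s
Q = Σ qᵢ = 4.486 m³/s

4.49 m³/s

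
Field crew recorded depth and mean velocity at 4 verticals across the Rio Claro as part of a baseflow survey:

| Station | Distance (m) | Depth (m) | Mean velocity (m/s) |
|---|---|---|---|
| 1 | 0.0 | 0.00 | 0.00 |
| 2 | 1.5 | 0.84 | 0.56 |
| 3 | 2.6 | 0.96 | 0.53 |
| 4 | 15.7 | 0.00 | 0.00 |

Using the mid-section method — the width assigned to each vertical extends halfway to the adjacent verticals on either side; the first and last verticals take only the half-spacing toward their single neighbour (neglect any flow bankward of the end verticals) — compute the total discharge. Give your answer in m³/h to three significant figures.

w_2 = (2.6 − 0.0)/2 = 1.3 m; q_2 = 0.56 × 0.84 × 1.3 = 0.6115 m³/s
w_3 = (15.7 − 1.5)/2 = 7.1 m; q_3 = 0.53 × 0.96 × 7.1 = 3.612 m³/s
Stations 1, 4 contribute zero (depth or velocity is 0).
Q = Σ qᵢ = 4.224 m³/s
= 4.224 × 3600 = 15210 m³/h

15200 m³/h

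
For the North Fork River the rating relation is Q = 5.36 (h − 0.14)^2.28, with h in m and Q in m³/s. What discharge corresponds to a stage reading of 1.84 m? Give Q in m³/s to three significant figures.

18.0 m³/s

Q = 5.36 × (1.84 − 0.14)^2.28 = 5.36 × 1.7^2.28 = 17.97 m³/s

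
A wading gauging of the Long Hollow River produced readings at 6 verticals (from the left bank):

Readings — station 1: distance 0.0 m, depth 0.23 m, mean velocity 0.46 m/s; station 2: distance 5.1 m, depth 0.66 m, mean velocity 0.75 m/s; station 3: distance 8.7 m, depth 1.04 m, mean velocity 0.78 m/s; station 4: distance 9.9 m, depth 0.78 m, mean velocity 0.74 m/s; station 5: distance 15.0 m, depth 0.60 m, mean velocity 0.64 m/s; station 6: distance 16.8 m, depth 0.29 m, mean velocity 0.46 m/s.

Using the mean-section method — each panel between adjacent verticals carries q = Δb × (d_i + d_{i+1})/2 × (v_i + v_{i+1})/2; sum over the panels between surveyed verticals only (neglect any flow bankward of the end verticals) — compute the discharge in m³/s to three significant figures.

7.41 m³/s

Panel 1-2: Δb = 5.1 m, d̄ = (0.23+0.66)/2 = 0.445, v̄ = (0.46+0.75)/2 = 0.605 → q = 5.1×0.445×0.605 = 1.373 m³/s
Panel 2-3: Δb = 3.6 m, d̄ = (0.66+1.04)/2 = 0.85, v̄ = (0.75+0.78)/2 = 0.765 → q = 3.6×0.85×0.765 = 2.341 m³/s
Panel 3-4: Δb = 1.2 m, d̄ = (1.04+0.78)/2 = 0.91, v̄ = (0.78+0.74)/2 = 0.76 → q = 1.2×0.91×0.76 = 0.8299 m³/s
Panel 4-5: Δb = 5.1 m, d̄ = (0.78+0.60)/2 = 0.69, v̄ = (0.74+0.64)/2 = 0.69 → q = 5.1×0.69×0.69 = 2.428 m³/s
Panel 5-6: Δb = 1.8 m, d̄ = (0.60+0.29)/2 = 0.445, v̄ = (0.64+0.46)/2 = 0.55 → q = 1.8×0.445×0.55 = 0.4406 m³/s
Q = Σ q = 7.413 m³/s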